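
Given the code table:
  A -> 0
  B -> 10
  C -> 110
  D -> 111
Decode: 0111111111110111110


Decoding:
0 -> A
111 -> D
111 -> D
111 -> D
110 -> C
111 -> D
110 -> C


Result: ADDDCDC


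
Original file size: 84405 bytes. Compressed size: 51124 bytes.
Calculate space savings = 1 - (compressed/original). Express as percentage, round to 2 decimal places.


ratio = compressed/original = 51124/84405 = 0.605699
savings = 1 - ratio = 1 - 0.605699 = 0.394301
as a percentage: 0.394301 * 100 = 39.43%

Space savings = 1 - 51124/84405 = 39.43%


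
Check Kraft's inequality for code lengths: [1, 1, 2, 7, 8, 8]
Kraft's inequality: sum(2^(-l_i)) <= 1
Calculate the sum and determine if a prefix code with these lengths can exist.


Sum = 2^(-1) + 2^(-1) + 2^(-2) + 2^(-7) + 2^(-8) + 2^(-8)
    = 0.5 + 0.5 + 0.25 + 0.0078125 + 0.00390625 + 0.00390625
    = 324/256 = 1.265625
Since 1.265625 > 1, Kraft's inequality is NOT satisfied.
A prefix code with these lengths CANNOT exist.

Kraft sum = 1.265625. Not satisfied.


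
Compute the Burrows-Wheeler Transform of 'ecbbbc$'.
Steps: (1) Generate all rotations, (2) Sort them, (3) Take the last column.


Rotations (sorted):
  0: $ecbbbc -> last char: c
  1: bbbc$ec -> last char: c
  2: bbc$ecb -> last char: b
  3: bc$ecbb -> last char: b
  4: c$ecbbb -> last char: b
  5: cbbbc$e -> last char: e
  6: ecbbbc$ -> last char: $


BWT = ccbbbe$


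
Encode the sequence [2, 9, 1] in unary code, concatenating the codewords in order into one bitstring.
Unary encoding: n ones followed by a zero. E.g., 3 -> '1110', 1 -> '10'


Encode each number as n ones followed by a terminating 0:
  2 -> 110 (3 bits)
  9 -> 1111111110 (10 bits)
  1 -> 10 (2 bits)
Total length = 3 + 10 + 2 = 15 bits.

Unary([2, 9, 1]) = 110111111111010 (15 bits)


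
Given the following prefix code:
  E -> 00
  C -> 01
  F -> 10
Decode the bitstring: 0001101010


Decoding step by step:
Bits 00 -> E
Bits 01 -> C
Bits 10 -> F
Bits 10 -> F
Bits 10 -> F


Decoded message: ECFFF


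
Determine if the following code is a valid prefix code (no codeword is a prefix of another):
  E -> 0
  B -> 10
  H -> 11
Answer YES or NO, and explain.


Checking each pair (does one codeword prefix another?):
  E='0' vs B='10': no prefix
  E='0' vs H='11': no prefix
  B='10' vs E='0': no prefix
  B='10' vs H='11': no prefix
  H='11' vs E='0': no prefix
  H='11' vs B='10': no prefix
No violation found over all pairs.

YES -- this is a valid prefix code. No codeword is a prefix of any other codeword.


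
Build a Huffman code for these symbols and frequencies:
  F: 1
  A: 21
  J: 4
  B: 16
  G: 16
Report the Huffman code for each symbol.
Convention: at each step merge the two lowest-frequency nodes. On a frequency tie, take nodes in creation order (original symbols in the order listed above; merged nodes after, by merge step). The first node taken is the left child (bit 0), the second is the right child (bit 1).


Huffman tree construction:
Step 1: Merge F(1) + J(4) = 5
Step 2: Merge (F+J)(5) + B(16) = 21
Step 3: Merge G(16) + A(21) = 37
Step 4: Merge ((F+J)+B)(21) + (G+A)(37) = 58
Read each symbol's code off the tree from the root (left child = 0, right child = 1).

Codes:
  F: 000 (length 3)
  A: 11 (length 2)
  J: 001 (length 3)
  B: 01 (length 2)
  G: 10 (length 2)
Average code length: 121/58 = 2.0862 bits/symbol


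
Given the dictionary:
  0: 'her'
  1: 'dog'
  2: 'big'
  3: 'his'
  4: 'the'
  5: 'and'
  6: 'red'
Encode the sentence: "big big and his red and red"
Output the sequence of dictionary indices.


Look up each word in the dictionary:
  'big' -> 2
  'big' -> 2
  'and' -> 5
  'his' -> 3
  'red' -> 6
  'and' -> 5
  'red' -> 6

Encoded: [2, 2, 5, 3, 6, 5, 6]


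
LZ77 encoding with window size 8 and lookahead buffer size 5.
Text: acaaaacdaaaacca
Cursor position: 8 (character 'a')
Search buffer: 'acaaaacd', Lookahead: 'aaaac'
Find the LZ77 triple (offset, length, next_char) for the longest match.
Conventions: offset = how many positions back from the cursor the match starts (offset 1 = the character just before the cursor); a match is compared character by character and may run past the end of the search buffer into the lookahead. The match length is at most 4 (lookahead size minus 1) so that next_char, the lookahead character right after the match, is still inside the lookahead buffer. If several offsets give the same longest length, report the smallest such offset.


Try each offset into the search buffer:
  offset=1 (pos 7, char 'd'): match length 0
  offset=2 (pos 6, char 'c'): match length 0
  offset=3 (pos 5, char 'a'): match length 1
  offset=4 (pos 4, char 'a'): match length 2
  offset=5 (pos 3, char 'a'): match length 3
  offset=6 (pos 2, char 'a'): match length 4
  offset=7 (pos 1, char 'c'): match length 0
  offset=8 (pos 0, char 'a'): match length 1
Longest match has length 4 at offset 6.
next_char = character at position 8 + 4 = 12 -> 'c'

Best match: offset=6, length=4 (matching 'aaaa' starting at position 2)
LZ77 triple: (6, 4, 'c')


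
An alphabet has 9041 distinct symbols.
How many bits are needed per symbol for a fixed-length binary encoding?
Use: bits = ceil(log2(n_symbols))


log2(9041) = 13.1423
Bracket: 2^13 = 8192 < 9041 <= 2^14 = 16384
So ceil(log2(9041)) = 14

bits = ceil(log2(9041)) = ceil(13.1423) = 14 bits


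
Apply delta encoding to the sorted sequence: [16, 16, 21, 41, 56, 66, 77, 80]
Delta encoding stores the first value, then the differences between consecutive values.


First value: 16
Deltas:
  16 - 16 = 0
  21 - 16 = 5
  41 - 21 = 20
  56 - 41 = 15
  66 - 56 = 10
  77 - 66 = 11
  80 - 77 = 3


Delta encoded: [16, 0, 5, 20, 15, 10, 11, 3]


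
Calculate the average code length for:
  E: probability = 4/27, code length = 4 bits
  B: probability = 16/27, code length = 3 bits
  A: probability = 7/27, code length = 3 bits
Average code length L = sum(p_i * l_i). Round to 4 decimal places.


Weighted contributions p_i * l_i:
  E: (4/27) * 4 = 16/27
  B: (16/27) * 3 = 48/27
  A: (7/27) * 3 = 21/27
Sum = (16 + 48 + 21)/27 = 85/27

L = 85/27 = 3.1481 bits/symbol


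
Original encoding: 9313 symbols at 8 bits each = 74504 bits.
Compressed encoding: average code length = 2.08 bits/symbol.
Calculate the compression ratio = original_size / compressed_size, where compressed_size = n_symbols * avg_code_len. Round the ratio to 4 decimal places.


original_size = n_symbols * orig_bits = 9313 * 8 = 74504 bits
compressed_size = n_symbols * avg_code_len = 9313 * 2.08 = 19371.04 bits
ratio = original_size / compressed_size = 74504 / 19371.04 = 3.8462

Compression ratio = 3.8462


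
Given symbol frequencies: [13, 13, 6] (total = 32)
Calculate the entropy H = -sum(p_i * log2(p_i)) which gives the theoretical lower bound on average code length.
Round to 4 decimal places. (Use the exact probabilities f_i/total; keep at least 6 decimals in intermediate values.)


Per-symbol terms -p_i * log2(p_i) with p_i = f_i/32:
  p = 13/32 = 0.406250: log2(p) = -1.299560, -p*log2(p) = 0.527946
  p = 13/32 = 0.406250: log2(p) = -1.299560, -p*log2(p) = 0.527946
  p = 6/32 = 0.187500: log2(p) = -2.415037, -p*log2(p) = 0.452820
H = 0.527946 + 0.527946 + 0.452820 = 1.508712

H = 1.5087 bits/symbol


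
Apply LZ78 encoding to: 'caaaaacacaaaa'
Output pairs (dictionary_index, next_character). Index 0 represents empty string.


LZ78 encoding steps:
Dictionary: {0: ''}
Step 1: w='' (idx 0), next='c' -> output (0, 'c'), add 'c' as idx 1
Step 2: w='' (idx 0), next='a' -> output (0, 'a'), add 'a' as idx 2
Step 3: w='a' (idx 2), next='a' -> output (2, 'a'), add 'aa' as idx 3
Step 4: w='aa' (idx 3), next='c' -> output (3, 'c'), add 'aac' as idx 4
Step 5: w='a' (idx 2), next='c' -> output (2, 'c'), add 'ac' as idx 5
Step 6: w='aa' (idx 3), next='a' -> output (3, 'a'), add 'aaa' as idx 6
Step 7: w='a' (idx 2), end of input -> output (2, '')


Encoded: [(0, 'c'), (0, 'a'), (2, 'a'), (3, 'c'), (2, 'c'), (3, 'a'), (2, '')]


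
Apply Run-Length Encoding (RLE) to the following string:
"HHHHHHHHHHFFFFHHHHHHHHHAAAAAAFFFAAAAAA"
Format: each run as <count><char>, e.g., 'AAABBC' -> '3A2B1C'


Scanning runs left to right:
  i=0: run of 'H' x 10 -> '10H'
  i=10: run of 'F' x 4 -> '4F'
  i=14: run of 'H' x 9 -> '9H'
  i=23: run of 'A' x 6 -> '6A'
  i=29: run of 'F' x 3 -> '3F'
  i=32: run of 'A' x 6 -> '6A'

RLE = 10H4F9H6A3F6A


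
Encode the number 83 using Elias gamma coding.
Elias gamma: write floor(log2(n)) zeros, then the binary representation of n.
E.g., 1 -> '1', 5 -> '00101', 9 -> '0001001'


num_bits = floor(log2(83)) + 1 = 7
leading_zeros = num_bits - 1 = 6
binary(83) = 1010011

Elias gamma(83) = '000000' + '1010011' = 0000001010011 (13 bits)


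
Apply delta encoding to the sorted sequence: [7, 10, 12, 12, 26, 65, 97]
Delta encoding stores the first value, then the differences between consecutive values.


First value: 7
Deltas:
  10 - 7 = 3
  12 - 10 = 2
  12 - 12 = 0
  26 - 12 = 14
  65 - 26 = 39
  97 - 65 = 32


Delta encoded: [7, 3, 2, 0, 14, 39, 32]


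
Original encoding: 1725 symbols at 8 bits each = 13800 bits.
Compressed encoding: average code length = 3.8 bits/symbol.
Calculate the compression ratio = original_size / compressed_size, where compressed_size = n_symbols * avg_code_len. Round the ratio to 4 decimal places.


original_size = n_symbols * orig_bits = 1725 * 8 = 13800 bits
compressed_size = n_symbols * avg_code_len = 1725 * 3.8 = 6555.0 bits
ratio = original_size / compressed_size = 13800 / 6555.0 = 2.1053

Compression ratio = 2.1053


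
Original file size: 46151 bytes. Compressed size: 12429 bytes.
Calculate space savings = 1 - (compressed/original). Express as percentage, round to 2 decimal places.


ratio = compressed/original = 12429/46151 = 0.269312
savings = 1 - ratio = 1 - 0.269312 = 0.730688
as a percentage: 0.730688 * 100 = 73.07%

Space savings = 1 - 12429/46151 = 73.07%


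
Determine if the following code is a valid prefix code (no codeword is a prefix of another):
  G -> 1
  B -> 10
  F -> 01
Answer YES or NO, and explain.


Checking each pair (does one codeword prefix another?):
  G='1' vs B='10': prefix -- VIOLATION

NO -- this is NOT a valid prefix code. G (1) is a prefix of B (10).


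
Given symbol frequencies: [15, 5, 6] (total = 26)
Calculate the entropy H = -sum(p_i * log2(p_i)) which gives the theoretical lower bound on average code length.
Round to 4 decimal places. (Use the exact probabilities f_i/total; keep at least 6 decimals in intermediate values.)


Per-symbol terms -p_i * log2(p_i) with p_i = f_i/26:
  p = 15/26 = 0.576923: log2(p) = -0.793549, -p*log2(p) = 0.457817
  p = 5/26 = 0.192308: log2(p) = -2.378512, -p*log2(p) = 0.457406
  p = 6/26 = 0.230769: log2(p) = -2.115477, -p*log2(p) = 0.488187
H = 0.457817 + 0.457406 + 0.488187 = 1.403410

H = 1.4034 bits/symbol


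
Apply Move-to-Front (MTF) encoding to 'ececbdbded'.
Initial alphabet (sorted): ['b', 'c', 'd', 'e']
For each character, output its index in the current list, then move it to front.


MTF encoding:
'e': index 3 in ['b', 'c', 'd', 'e'] -> ['e', 'b', 'c', 'd']
'c': index 2 in ['e', 'b', 'c', 'd'] -> ['c', 'e', 'b', 'd']
'e': index 1 in ['c', 'e', 'b', 'd'] -> ['e', 'c', 'b', 'd']
'c': index 1 in ['e', 'c', 'b', 'd'] -> ['c', 'e', 'b', 'd']
'b': index 2 in ['c', 'e', 'b', 'd'] -> ['b', 'c', 'e', 'd']
'd': index 3 in ['b', 'c', 'e', 'd'] -> ['d', 'b', 'c', 'e']
'b': index 1 in ['d', 'b', 'c', 'e'] -> ['b', 'd', 'c', 'e']
'd': index 1 in ['b', 'd', 'c', 'e'] -> ['d', 'b', 'c', 'e']
'e': index 3 in ['d', 'b', 'c', 'e'] -> ['e', 'd', 'b', 'c']
'd': index 1 in ['e', 'd', 'b', 'c'] -> ['d', 'e', 'b', 'c']


Output: [3, 2, 1, 1, 2, 3, 1, 1, 3, 1]


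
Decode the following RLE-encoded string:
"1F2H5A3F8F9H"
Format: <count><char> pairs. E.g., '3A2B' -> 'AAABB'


Expanding each <count><char> pair:
  1F -> 'F'
  2H -> 'HH'
  5A -> 'AAAAA'
  3F -> 'FFF'
  8F -> 'FFFFFFFF'
  9H -> 'HHHHHHHHH'

Decoded = FHHAAAAAFFFFFFFFFFFHHHHHHHHH


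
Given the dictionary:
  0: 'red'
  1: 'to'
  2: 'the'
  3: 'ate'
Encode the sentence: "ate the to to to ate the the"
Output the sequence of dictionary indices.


Look up each word in the dictionary:
  'ate' -> 3
  'the' -> 2
  'to' -> 1
  'to' -> 1
  'to' -> 1
  'ate' -> 3
  'the' -> 2
  'the' -> 2

Encoded: [3, 2, 1, 1, 1, 3, 2, 2]


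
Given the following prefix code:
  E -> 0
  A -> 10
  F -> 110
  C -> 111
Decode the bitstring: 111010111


Decoding step by step:
Bits 111 -> C
Bits 0 -> E
Bits 10 -> A
Bits 111 -> C


Decoded message: CEAC


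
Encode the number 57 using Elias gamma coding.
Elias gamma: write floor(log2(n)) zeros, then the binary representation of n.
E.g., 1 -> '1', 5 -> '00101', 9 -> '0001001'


num_bits = floor(log2(57)) + 1 = 6
leading_zeros = num_bits - 1 = 5
binary(57) = 111001

Elias gamma(57) = '00000' + '111001' = 00000111001 (11 bits)


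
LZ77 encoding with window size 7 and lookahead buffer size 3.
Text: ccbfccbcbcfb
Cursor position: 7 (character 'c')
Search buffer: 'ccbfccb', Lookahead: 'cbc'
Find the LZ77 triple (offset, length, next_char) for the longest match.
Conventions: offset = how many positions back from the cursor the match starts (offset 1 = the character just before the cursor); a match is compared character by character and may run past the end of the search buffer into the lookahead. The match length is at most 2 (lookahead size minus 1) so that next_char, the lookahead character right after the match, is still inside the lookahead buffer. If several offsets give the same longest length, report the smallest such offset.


Try each offset into the search buffer:
  offset=1 (pos 6, char 'b'): match length 0
  offset=2 (pos 5, char 'c'): match length 2
  offset=3 (pos 4, char 'c'): match length 1
  offset=4 (pos 3, char 'f'): match length 0
  offset=5 (pos 2, char 'b'): match length 0
  offset=6 (pos 1, char 'c'): match length 2
  offset=7 (pos 0, char 'c'): match length 1
Longest match has length 2, found at offsets 2, 6; take the smallest, offset 2.
next_char = character at position 7 + 2 = 9 -> 'c'

Best match: offset=2, length=2 (matching 'cb' starting at position 5)
LZ77 triple: (2, 2, 'c')


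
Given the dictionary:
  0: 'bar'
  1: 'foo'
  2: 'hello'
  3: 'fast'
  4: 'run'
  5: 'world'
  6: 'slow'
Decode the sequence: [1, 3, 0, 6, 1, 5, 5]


Look up each index in the dictionary:
  1 -> 'foo'
  3 -> 'fast'
  0 -> 'bar'
  6 -> 'slow'
  1 -> 'foo'
  5 -> 'world'
  5 -> 'world'

Decoded: "foo fast bar slow foo world world"


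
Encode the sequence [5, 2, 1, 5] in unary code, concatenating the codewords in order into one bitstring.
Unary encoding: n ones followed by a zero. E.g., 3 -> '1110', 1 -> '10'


Encode each number as n ones followed by a terminating 0:
  5 -> 111110 (6 bits)
  2 -> 110 (3 bits)
  1 -> 10 (2 bits)
  5 -> 111110 (6 bits)
Total length = 6 + 3 + 2 + 6 = 17 bits.

Unary([5, 2, 1, 5]) = 11111011010111110 (17 bits)


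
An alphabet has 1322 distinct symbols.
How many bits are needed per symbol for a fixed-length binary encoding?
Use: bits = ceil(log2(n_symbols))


log2(1322) = 10.3685
Bracket: 2^10 = 1024 < 1322 <= 2^11 = 2048
So ceil(log2(1322)) = 11

bits = ceil(log2(1322)) = ceil(10.3685) = 11 bits


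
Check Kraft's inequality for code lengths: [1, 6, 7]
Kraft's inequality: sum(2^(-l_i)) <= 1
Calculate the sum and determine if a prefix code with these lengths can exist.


Sum = 2^(-1) + 2^(-6) + 2^(-7)
    = 0.5 + 0.015625 + 0.0078125
    = 67/128 = 0.5234375
Since 0.5234375 <= 1, Kraft's inequality IS satisfied.
A prefix code with these lengths CAN exist.

Kraft sum = 0.5234375. Satisfied.


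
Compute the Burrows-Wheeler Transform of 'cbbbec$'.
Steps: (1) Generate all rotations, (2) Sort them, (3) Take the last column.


Rotations (sorted):
  0: $cbbbec -> last char: c
  1: bbbec$c -> last char: c
  2: bbec$cb -> last char: b
  3: bec$cbb -> last char: b
  4: c$cbbbe -> last char: e
  5: cbbbec$ -> last char: $
  6: ec$cbbb -> last char: b


BWT = ccbbe$b


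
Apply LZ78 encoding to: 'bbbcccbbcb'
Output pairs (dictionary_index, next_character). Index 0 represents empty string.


LZ78 encoding steps:
Dictionary: {0: ''}
Step 1: w='' (idx 0), next='b' -> output (0, 'b'), add 'b' as idx 1
Step 2: w='b' (idx 1), next='b' -> output (1, 'b'), add 'bb' as idx 2
Step 3: w='' (idx 0), next='c' -> output (0, 'c'), add 'c' as idx 3
Step 4: w='c' (idx 3), next='c' -> output (3, 'c'), add 'cc' as idx 4
Step 5: w='bb' (idx 2), next='c' -> output (2, 'c'), add 'bbc' as idx 5
Step 6: w='b' (idx 1), end of input -> output (1, '')


Encoded: [(0, 'b'), (1, 'b'), (0, 'c'), (3, 'c'), (2, 'c'), (1, '')]


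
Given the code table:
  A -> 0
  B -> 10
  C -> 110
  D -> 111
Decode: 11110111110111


Decoding:
111 -> D
10 -> B
111 -> D
110 -> C
111 -> D


Result: DBDCD


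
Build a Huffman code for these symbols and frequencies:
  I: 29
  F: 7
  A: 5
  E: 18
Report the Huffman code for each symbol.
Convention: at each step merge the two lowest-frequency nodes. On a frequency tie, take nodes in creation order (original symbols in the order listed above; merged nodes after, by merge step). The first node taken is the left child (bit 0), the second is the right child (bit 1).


Huffman tree construction:
Step 1: Merge A(5) + F(7) = 12
Step 2: Merge (A+F)(12) + E(18) = 30
Step 3: Merge I(29) + ((A+F)+E)(30) = 59
Read each symbol's code off the tree from the root (left child = 0, right child = 1).

Codes:
  I: 0 (length 1)
  F: 101 (length 3)
  A: 100 (length 3)
  E: 11 (length 2)
Average code length: 101/59 = 1.7119 bits/symbol


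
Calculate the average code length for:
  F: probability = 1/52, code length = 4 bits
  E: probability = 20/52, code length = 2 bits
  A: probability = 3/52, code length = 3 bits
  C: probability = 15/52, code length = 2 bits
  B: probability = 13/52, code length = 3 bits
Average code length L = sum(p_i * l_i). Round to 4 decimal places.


Weighted contributions p_i * l_i:
  F: (1/52) * 4 = 4/52
  E: (20/52) * 2 = 40/52
  A: (3/52) * 3 = 9/52
  C: (15/52) * 2 = 30/52
  B: (13/52) * 3 = 39/52
Sum = (4 + 40 + 9 + 30 + 39)/52 = 122/52

L = 122/52 = 2.3462 bits/symbol


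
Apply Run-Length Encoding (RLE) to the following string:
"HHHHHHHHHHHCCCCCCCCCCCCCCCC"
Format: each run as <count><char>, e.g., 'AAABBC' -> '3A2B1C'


Scanning runs left to right:
  i=0: run of 'H' x 11 -> '11H'
  i=11: run of 'C' x 16 -> '16C'

RLE = 11H16C


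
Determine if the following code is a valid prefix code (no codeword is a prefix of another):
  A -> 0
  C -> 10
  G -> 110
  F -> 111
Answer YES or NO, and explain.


Checking each pair (does one codeword prefix another?):
  A='0' vs C='10': no prefix
  A='0' vs G='110': no prefix
  A='0' vs F='111': no prefix
  C='10' vs A='0': no prefix
  C='10' vs G='110': no prefix
  C='10' vs F='111': no prefix
  G='110' vs A='0': no prefix
  G='110' vs C='10': no prefix
  G='110' vs F='111': no prefix
  F='111' vs A='0': no prefix
  F='111' vs C='10': no prefix
  F='111' vs G='110': no prefix
No violation found over all pairs.

YES -- this is a valid prefix code. No codeword is a prefix of any other codeword.


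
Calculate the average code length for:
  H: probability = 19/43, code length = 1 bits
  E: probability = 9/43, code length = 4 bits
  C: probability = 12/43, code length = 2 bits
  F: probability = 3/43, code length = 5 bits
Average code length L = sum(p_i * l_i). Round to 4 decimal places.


Weighted contributions p_i * l_i:
  H: (19/43) * 1 = 19/43
  E: (9/43) * 4 = 36/43
  C: (12/43) * 2 = 24/43
  F: (3/43) * 5 = 15/43
Sum = (19 + 36 + 24 + 15)/43 = 94/43

L = 94/43 = 2.1860 bits/symbol


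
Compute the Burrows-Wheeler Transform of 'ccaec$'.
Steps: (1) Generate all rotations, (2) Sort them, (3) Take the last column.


Rotations (sorted):
  0: $ccaec -> last char: c
  1: aec$cc -> last char: c
  2: c$ccae -> last char: e
  3: caec$c -> last char: c
  4: ccaec$ -> last char: $
  5: ec$cca -> last char: a


BWT = ccec$a


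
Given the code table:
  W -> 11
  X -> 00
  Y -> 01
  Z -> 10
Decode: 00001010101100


Decoding:
00 -> X
00 -> X
10 -> Z
10 -> Z
10 -> Z
11 -> W
00 -> X


Result: XXZZZWX


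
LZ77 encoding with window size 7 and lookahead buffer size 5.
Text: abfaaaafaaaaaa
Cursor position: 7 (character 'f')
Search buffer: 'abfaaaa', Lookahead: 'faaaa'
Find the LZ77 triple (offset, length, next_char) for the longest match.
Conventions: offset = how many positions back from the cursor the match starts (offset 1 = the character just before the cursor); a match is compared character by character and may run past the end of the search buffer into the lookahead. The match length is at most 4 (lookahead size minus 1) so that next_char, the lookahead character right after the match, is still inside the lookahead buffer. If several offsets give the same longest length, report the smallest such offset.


Try each offset into the search buffer:
  offset=1 (pos 6, char 'a'): match length 0
  offset=2 (pos 5, char 'a'): match length 0
  offset=3 (pos 4, char 'a'): match length 0
  offset=4 (pos 3, char 'a'): match length 0
  offset=5 (pos 2, char 'f'): match length 4
  offset=6 (pos 1, char 'b'): match length 0
  offset=7 (pos 0, char 'a'): match length 0
Longest match has length 4 at offset 5.
next_char = character at position 7 + 4 = 11 -> 'a'

Best match: offset=5, length=4 (matching 'faaa' starting at position 2)
LZ77 triple: (5, 4, 'a')


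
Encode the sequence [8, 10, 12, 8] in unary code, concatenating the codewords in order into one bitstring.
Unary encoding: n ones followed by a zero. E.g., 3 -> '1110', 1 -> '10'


Encode each number as n ones followed by a terminating 0:
  8 -> 111111110 (9 bits)
  10 -> 11111111110 (11 bits)
  12 -> 1111111111110 (13 bits)
  8 -> 111111110 (9 bits)
Total length = 9 + 11 + 13 + 9 = 42 bits.

Unary([8, 10, 12, 8]) = 111111110111111111101111111111110111111110 (42 bits)


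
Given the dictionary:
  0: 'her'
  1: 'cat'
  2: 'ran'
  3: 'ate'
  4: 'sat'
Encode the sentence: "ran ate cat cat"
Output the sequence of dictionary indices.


Look up each word in the dictionary:
  'ran' -> 2
  'ate' -> 3
  'cat' -> 1
  'cat' -> 1

Encoded: [2, 3, 1, 1]


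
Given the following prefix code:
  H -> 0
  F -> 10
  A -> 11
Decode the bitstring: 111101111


Decoding step by step:
Bits 11 -> A
Bits 11 -> A
Bits 0 -> H
Bits 11 -> A
Bits 11 -> A


Decoded message: AAHAA


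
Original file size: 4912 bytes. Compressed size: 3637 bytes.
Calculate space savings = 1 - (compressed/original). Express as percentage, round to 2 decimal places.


ratio = compressed/original = 3637/4912 = 0.740432
savings = 1 - ratio = 1 - 0.740432 = 0.259568
as a percentage: 0.259568 * 100 = 25.96%

Space savings = 1 - 3637/4912 = 25.96%


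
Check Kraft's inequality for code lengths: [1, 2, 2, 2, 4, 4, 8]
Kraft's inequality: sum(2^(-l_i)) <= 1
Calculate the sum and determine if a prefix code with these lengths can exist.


Sum = 2^(-1) + 2^(-2) + 2^(-2) + 2^(-2) + 2^(-4) + 2^(-4) + 2^(-8)
    = 0.5 + 0.25 + 0.25 + 0.25 + 0.0625 + 0.0625 + 0.00390625
    = 353/256 = 1.37890625
Since 1.37890625 > 1, Kraft's inequality is NOT satisfied.
A prefix code with these lengths CANNOT exist.

Kraft sum = 1.37890625. Not satisfied.


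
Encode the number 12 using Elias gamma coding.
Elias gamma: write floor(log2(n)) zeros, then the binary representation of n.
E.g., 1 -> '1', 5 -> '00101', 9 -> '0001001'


num_bits = floor(log2(12)) + 1 = 4
leading_zeros = num_bits - 1 = 3
binary(12) = 1100

Elias gamma(12) = '000' + '1100' = 0001100 (7 bits)


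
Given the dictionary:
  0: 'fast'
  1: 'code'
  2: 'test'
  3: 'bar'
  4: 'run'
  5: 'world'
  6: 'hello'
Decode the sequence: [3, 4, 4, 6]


Look up each index in the dictionary:
  3 -> 'bar'
  4 -> 'run'
  4 -> 'run'
  6 -> 'hello'

Decoded: "bar run run hello"


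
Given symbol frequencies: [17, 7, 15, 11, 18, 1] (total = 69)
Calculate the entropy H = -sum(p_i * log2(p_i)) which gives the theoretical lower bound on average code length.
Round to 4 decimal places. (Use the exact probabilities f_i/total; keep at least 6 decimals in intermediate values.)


Per-symbol terms -p_i * log2(p_i) with p_i = f_i/69:
  p = 17/69 = 0.246377: log2(p) = -2.021062, -p*log2(p) = 0.497943
  p = 7/69 = 0.101449: log2(p) = -3.301170, -p*log2(p) = 0.334901
  p = 15/69 = 0.217391: log2(p) = -2.201634, -p*log2(p) = 0.478616
  p = 11/69 = 0.159420: log2(p) = -2.649093, -p*log2(p) = 0.422319
  p = 18/69 = 0.260870: log2(p) = -1.938599, -p*log2(p) = 0.505722
  p = 1/69 = 0.014493: log2(p) = -6.108524, -p*log2(p) = 0.088529
H = 0.497943 + 0.334901 + 0.478616 + 0.422319 + 0.505722 + 0.088529 = 2.328030

H = 2.328 bits/symbol


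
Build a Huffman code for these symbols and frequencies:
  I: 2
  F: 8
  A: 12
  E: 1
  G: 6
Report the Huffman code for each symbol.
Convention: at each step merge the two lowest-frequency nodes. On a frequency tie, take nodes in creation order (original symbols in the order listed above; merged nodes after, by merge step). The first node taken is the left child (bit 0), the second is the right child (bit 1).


Huffman tree construction:
Step 1: Merge E(1) + I(2) = 3
Step 2: Merge (E+I)(3) + G(6) = 9
Step 3: Merge F(8) + ((E+I)+G)(9) = 17
Step 4: Merge A(12) + (F+((E+I)+G))(17) = 29
Read each symbol's code off the tree from the root (left child = 0, right child = 1).

Codes:
  I: 1101 (length 4)
  F: 10 (length 2)
  A: 0 (length 1)
  E: 1100 (length 4)
  G: 111 (length 3)
Average code length: 58/29 = 2.0000 bits/symbol


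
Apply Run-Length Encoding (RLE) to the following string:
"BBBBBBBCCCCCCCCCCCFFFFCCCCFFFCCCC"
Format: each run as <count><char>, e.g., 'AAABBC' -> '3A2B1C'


Scanning runs left to right:
  i=0: run of 'B' x 7 -> '7B'
  i=7: run of 'C' x 11 -> '11C'
  i=18: run of 'F' x 4 -> '4F'
  i=22: run of 'C' x 4 -> '4C'
  i=26: run of 'F' x 3 -> '3F'
  i=29: run of 'C' x 4 -> '4C'

RLE = 7B11C4F4C3F4C


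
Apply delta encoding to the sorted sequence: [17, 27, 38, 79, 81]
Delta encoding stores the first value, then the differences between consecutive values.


First value: 17
Deltas:
  27 - 17 = 10
  38 - 27 = 11
  79 - 38 = 41
  81 - 79 = 2


Delta encoded: [17, 10, 11, 41, 2]


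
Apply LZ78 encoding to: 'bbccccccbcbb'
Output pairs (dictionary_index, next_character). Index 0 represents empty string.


LZ78 encoding steps:
Dictionary: {0: ''}
Step 1: w='' (idx 0), next='b' -> output (0, 'b'), add 'b' as idx 1
Step 2: w='b' (idx 1), next='c' -> output (1, 'c'), add 'bc' as idx 2
Step 3: w='' (idx 0), next='c' -> output (0, 'c'), add 'c' as idx 3
Step 4: w='c' (idx 3), next='c' -> output (3, 'c'), add 'cc' as idx 4
Step 5: w='cc' (idx 4), next='b' -> output (4, 'b'), add 'ccb' as idx 5
Step 6: w='c' (idx 3), next='b' -> output (3, 'b'), add 'cb' as idx 6
Step 7: w='b' (idx 1), end of input -> output (1, '')


Encoded: [(0, 'b'), (1, 'c'), (0, 'c'), (3, 'c'), (4, 'b'), (3, 'b'), (1, '')]


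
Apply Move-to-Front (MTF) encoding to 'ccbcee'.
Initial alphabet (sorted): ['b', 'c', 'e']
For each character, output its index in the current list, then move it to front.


MTF encoding:
'c': index 1 in ['b', 'c', 'e'] -> ['c', 'b', 'e']
'c': index 0 in ['c', 'b', 'e'] -> ['c', 'b', 'e']
'b': index 1 in ['c', 'b', 'e'] -> ['b', 'c', 'e']
'c': index 1 in ['b', 'c', 'e'] -> ['c', 'b', 'e']
'e': index 2 in ['c', 'b', 'e'] -> ['e', 'c', 'b']
'e': index 0 in ['e', 'c', 'b'] -> ['e', 'c', 'b']


Output: [1, 0, 1, 1, 2, 0]


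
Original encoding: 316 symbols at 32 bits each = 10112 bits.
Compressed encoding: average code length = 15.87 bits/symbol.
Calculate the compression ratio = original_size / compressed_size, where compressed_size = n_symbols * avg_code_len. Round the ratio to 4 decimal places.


original_size = n_symbols * orig_bits = 316 * 32 = 10112 bits
compressed_size = n_symbols * avg_code_len = 316 * 15.87 = 5014.92 bits
ratio = original_size / compressed_size = 10112 / 5014.92 = 2.0164

Compression ratio = 2.0164


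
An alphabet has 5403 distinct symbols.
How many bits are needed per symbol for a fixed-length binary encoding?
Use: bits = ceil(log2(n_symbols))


log2(5403) = 12.3995
Bracket: 2^12 = 4096 < 5403 <= 2^13 = 8192
So ceil(log2(5403)) = 13

bits = ceil(log2(5403)) = ceil(12.3995) = 13 bits


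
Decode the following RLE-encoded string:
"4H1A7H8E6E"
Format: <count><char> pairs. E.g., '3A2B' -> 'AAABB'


Expanding each <count><char> pair:
  4H -> 'HHHH'
  1A -> 'A'
  7H -> 'HHHHHHH'
  8E -> 'EEEEEEEE'
  6E -> 'EEEEEE'

Decoded = HHHHAHHHHHHHEEEEEEEEEEEEEE


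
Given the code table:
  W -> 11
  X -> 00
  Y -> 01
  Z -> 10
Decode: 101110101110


Decoding:
10 -> Z
11 -> W
10 -> Z
10 -> Z
11 -> W
10 -> Z


Result: ZWZZWZ


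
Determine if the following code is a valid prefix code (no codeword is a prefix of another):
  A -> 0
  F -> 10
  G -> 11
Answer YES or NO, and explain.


Checking each pair (does one codeword prefix another?):
  A='0' vs F='10': no prefix
  A='0' vs G='11': no prefix
  F='10' vs A='0': no prefix
  F='10' vs G='11': no prefix
  G='11' vs A='0': no prefix
  G='11' vs F='10': no prefix
No violation found over all pairs.

YES -- this is a valid prefix code. No codeword is a prefix of any other codeword.


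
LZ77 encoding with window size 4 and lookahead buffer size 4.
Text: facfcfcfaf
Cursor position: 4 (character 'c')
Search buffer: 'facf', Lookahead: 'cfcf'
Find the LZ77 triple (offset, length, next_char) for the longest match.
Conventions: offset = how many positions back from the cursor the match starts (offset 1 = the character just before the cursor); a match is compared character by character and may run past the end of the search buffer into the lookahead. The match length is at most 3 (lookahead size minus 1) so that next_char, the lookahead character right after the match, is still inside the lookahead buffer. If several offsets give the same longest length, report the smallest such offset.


Try each offset into the search buffer:
  offset=1 (pos 3, char 'f'): match length 0
  offset=2 (pos 2, char 'c'): match length 3
  offset=3 (pos 1, char 'a'): match length 0
  offset=4 (pos 0, char 'f'): match length 0
Longest match has length 3 at offset 2.
next_char = character at position 4 + 3 = 7 -> 'f'

Best match: offset=2, length=3 (matching 'cfc' starting at position 2)
LZ77 triple: (2, 3, 'f')


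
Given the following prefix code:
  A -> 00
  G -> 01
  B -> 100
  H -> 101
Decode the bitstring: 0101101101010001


Decoding step by step:
Bits 01 -> G
Bits 01 -> G
Bits 101 -> H
Bits 101 -> H
Bits 01 -> G
Bits 00 -> A
Bits 01 -> G


Decoded message: GGHHGAG


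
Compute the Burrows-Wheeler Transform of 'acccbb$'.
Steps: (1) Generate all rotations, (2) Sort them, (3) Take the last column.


Rotations (sorted):
  0: $acccbb -> last char: b
  1: acccbb$ -> last char: $
  2: b$acccb -> last char: b
  3: bb$accc -> last char: c
  4: cbb$acc -> last char: c
  5: ccbb$ac -> last char: c
  6: cccbb$a -> last char: a


BWT = b$bccca


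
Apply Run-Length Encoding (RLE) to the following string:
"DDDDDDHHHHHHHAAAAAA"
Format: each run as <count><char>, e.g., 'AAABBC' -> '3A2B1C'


Scanning runs left to right:
  i=0: run of 'D' x 6 -> '6D'
  i=6: run of 'H' x 7 -> '7H'
  i=13: run of 'A' x 6 -> '6A'

RLE = 6D7H6A


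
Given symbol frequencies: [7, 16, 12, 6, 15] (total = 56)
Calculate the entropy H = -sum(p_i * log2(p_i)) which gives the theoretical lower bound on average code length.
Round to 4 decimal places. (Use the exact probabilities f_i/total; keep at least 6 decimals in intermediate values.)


Per-symbol terms -p_i * log2(p_i) with p_i = f_i/56:
  p = 7/56 = 0.125000: log2(p) = -3.000000, -p*log2(p) = 0.375000
  p = 16/56 = 0.285714: log2(p) = -1.807355, -p*log2(p) = 0.516387
  p = 12/56 = 0.214286: log2(p) = -2.222392, -p*log2(p) = 0.476227
  p = 6/56 = 0.107143: log2(p) = -3.222392, -p*log2(p) = 0.345256
  p = 15/56 = 0.267857: log2(p) = -1.900464, -p*log2(p) = 0.509053
H = 0.375000 + 0.516387 + 0.476227 + 0.345256 + 0.509053 = 2.221923

H = 2.2219 bits/symbol


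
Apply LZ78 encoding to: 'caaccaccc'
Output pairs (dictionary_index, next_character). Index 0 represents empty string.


LZ78 encoding steps:
Dictionary: {0: ''}
Step 1: w='' (idx 0), next='c' -> output (0, 'c'), add 'c' as idx 1
Step 2: w='' (idx 0), next='a' -> output (0, 'a'), add 'a' as idx 2
Step 3: w='a' (idx 2), next='c' -> output (2, 'c'), add 'ac' as idx 3
Step 4: w='c' (idx 1), next='a' -> output (1, 'a'), add 'ca' as idx 4
Step 5: w='c' (idx 1), next='c' -> output (1, 'c'), add 'cc' as idx 5
Step 6: w='c' (idx 1), end of input -> output (1, '')


Encoded: [(0, 'c'), (0, 'a'), (2, 'c'), (1, 'a'), (1, 'c'), (1, '')]


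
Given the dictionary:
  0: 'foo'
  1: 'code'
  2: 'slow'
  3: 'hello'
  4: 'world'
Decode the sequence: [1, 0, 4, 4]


Look up each index in the dictionary:
  1 -> 'code'
  0 -> 'foo'
  4 -> 'world'
  4 -> 'world'

Decoded: "code foo world world"


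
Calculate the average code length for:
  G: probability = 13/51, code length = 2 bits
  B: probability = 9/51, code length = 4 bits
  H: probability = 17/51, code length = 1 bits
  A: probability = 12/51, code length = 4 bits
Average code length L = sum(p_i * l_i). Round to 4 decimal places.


Weighted contributions p_i * l_i:
  G: (13/51) * 2 = 26/51
  B: (9/51) * 4 = 36/51
  H: (17/51) * 1 = 17/51
  A: (12/51) * 4 = 48/51
Sum = (26 + 36 + 17 + 48)/51 = 127/51

L = 127/51 = 2.4902 bits/symbol


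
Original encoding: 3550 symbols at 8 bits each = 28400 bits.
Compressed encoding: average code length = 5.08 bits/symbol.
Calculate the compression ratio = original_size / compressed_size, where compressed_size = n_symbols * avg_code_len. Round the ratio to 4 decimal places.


original_size = n_symbols * orig_bits = 3550 * 8 = 28400 bits
compressed_size = n_symbols * avg_code_len = 3550 * 5.08 = 18034.0 bits
ratio = original_size / compressed_size = 28400 / 18034.0 = 1.5748

Compression ratio = 1.5748


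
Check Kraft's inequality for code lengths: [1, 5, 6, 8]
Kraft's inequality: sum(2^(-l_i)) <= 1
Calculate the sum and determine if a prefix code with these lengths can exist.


Sum = 2^(-1) + 2^(-5) + 2^(-6) + 2^(-8)
    = 0.5 + 0.03125 + 0.015625 + 0.00390625
    = 141/256 = 0.55078125
Since 0.55078125 <= 1, Kraft's inequality IS satisfied.
A prefix code with these lengths CAN exist.

Kraft sum = 0.55078125. Satisfied.


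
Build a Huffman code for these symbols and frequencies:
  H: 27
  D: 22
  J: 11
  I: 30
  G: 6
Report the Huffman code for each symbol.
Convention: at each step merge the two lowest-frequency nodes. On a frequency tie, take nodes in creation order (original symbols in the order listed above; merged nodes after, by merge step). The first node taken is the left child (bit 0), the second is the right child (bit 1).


Huffman tree construction:
Step 1: Merge G(6) + J(11) = 17
Step 2: Merge (G+J)(17) + D(22) = 39
Step 3: Merge H(27) + I(30) = 57
Step 4: Merge ((G+J)+D)(39) + (H+I)(57) = 96
Read each symbol's code off the tree from the root (left child = 0, right child = 1).

Codes:
  H: 10 (length 2)
  D: 01 (length 2)
  J: 001 (length 3)
  I: 11 (length 2)
  G: 000 (length 3)
Average code length: 209/96 = 2.1771 bits/symbol


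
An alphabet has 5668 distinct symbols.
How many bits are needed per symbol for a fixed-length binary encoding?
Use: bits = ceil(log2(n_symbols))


log2(5668) = 12.4686
Bracket: 2^12 = 4096 < 5668 <= 2^13 = 8192
So ceil(log2(5668)) = 13

bits = ceil(log2(5668)) = ceil(12.4686) = 13 bits


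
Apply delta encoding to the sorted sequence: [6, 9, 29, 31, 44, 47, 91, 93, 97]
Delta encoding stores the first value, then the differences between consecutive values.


First value: 6
Deltas:
  9 - 6 = 3
  29 - 9 = 20
  31 - 29 = 2
  44 - 31 = 13
  47 - 44 = 3
  91 - 47 = 44
  93 - 91 = 2
  97 - 93 = 4


Delta encoded: [6, 3, 20, 2, 13, 3, 44, 2, 4]


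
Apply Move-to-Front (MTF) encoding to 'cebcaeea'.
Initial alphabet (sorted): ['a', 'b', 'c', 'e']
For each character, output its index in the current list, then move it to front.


MTF encoding:
'c': index 2 in ['a', 'b', 'c', 'e'] -> ['c', 'a', 'b', 'e']
'e': index 3 in ['c', 'a', 'b', 'e'] -> ['e', 'c', 'a', 'b']
'b': index 3 in ['e', 'c', 'a', 'b'] -> ['b', 'e', 'c', 'a']
'c': index 2 in ['b', 'e', 'c', 'a'] -> ['c', 'b', 'e', 'a']
'a': index 3 in ['c', 'b', 'e', 'a'] -> ['a', 'c', 'b', 'e']
'e': index 3 in ['a', 'c', 'b', 'e'] -> ['e', 'a', 'c', 'b']
'e': index 0 in ['e', 'a', 'c', 'b'] -> ['e', 'a', 'c', 'b']
'a': index 1 in ['e', 'a', 'c', 'b'] -> ['a', 'e', 'c', 'b']


Output: [2, 3, 3, 2, 3, 3, 0, 1]


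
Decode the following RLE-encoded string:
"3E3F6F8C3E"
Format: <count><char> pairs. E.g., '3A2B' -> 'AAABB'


Expanding each <count><char> pair:
  3E -> 'EEE'
  3F -> 'FFF'
  6F -> 'FFFFFF'
  8C -> 'CCCCCCCC'
  3E -> 'EEE'

Decoded = EEEFFFFFFFFFCCCCCCCCEEE


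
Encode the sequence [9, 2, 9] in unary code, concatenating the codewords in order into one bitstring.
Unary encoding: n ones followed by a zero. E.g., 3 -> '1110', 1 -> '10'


Encode each number as n ones followed by a terminating 0:
  9 -> 1111111110 (10 bits)
  2 -> 110 (3 bits)
  9 -> 1111111110 (10 bits)
Total length = 10 + 3 + 10 = 23 bits.

Unary([9, 2, 9]) = 11111111101101111111110 (23 bits)


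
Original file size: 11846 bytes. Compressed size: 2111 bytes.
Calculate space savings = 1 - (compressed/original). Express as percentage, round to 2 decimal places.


ratio = compressed/original = 2111/11846 = 0.178204
savings = 1 - ratio = 1 - 0.178204 = 0.821796
as a percentage: 0.821796 * 100 = 82.18%

Space savings = 1 - 2111/11846 = 82.18%


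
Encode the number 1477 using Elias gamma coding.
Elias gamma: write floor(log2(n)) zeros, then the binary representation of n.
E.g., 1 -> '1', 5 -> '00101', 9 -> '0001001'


num_bits = floor(log2(1477)) + 1 = 11
leading_zeros = num_bits - 1 = 10
binary(1477) = 10111000101

Elias gamma(1477) = '0000000000' + '10111000101' = 000000000010111000101 (21 bits)


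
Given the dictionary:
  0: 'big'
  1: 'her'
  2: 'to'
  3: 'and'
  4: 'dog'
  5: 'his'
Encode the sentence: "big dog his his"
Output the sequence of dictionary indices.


Look up each word in the dictionary:
  'big' -> 0
  'dog' -> 4
  'his' -> 5
  'his' -> 5

Encoded: [0, 4, 5, 5]


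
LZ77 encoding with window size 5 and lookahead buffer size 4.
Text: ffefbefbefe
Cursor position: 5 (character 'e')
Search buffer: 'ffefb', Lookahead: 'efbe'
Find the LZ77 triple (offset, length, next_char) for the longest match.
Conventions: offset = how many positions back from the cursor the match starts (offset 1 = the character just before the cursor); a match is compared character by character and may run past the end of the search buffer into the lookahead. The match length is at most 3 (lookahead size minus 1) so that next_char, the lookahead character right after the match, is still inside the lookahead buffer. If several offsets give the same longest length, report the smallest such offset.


Try each offset into the search buffer:
  offset=1 (pos 4, char 'b'): match length 0
  offset=2 (pos 3, char 'f'): match length 0
  offset=3 (pos 2, char 'e'): match length 3
  offset=4 (pos 1, char 'f'): match length 0
  offset=5 (pos 0, char 'f'): match length 0
Longest match has length 3 at offset 3.
next_char = character at position 5 + 3 = 8 -> 'e'

Best match: offset=3, length=3 (matching 'efb' starting at position 2)
LZ77 triple: (3, 3, 'e')


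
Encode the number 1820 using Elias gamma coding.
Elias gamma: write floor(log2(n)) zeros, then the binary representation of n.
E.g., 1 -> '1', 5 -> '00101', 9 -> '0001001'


num_bits = floor(log2(1820)) + 1 = 11
leading_zeros = num_bits - 1 = 10
binary(1820) = 11100011100

Elias gamma(1820) = '0000000000' + '11100011100' = 000000000011100011100 (21 bits)


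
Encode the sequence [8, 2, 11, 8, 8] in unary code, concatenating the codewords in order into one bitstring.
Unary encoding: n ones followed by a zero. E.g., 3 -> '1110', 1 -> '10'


Encode each number as n ones followed by a terminating 0:
  8 -> 111111110 (9 bits)
  2 -> 110 (3 bits)
  11 -> 111111111110 (12 bits)
  8 -> 111111110 (9 bits)
  8 -> 111111110 (9 bits)
Total length = 9 + 3 + 12 + 9 + 9 = 42 bits.

Unary([8, 2, 11, 8, 8]) = 111111110110111111111110111111110111111110 (42 bits)
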